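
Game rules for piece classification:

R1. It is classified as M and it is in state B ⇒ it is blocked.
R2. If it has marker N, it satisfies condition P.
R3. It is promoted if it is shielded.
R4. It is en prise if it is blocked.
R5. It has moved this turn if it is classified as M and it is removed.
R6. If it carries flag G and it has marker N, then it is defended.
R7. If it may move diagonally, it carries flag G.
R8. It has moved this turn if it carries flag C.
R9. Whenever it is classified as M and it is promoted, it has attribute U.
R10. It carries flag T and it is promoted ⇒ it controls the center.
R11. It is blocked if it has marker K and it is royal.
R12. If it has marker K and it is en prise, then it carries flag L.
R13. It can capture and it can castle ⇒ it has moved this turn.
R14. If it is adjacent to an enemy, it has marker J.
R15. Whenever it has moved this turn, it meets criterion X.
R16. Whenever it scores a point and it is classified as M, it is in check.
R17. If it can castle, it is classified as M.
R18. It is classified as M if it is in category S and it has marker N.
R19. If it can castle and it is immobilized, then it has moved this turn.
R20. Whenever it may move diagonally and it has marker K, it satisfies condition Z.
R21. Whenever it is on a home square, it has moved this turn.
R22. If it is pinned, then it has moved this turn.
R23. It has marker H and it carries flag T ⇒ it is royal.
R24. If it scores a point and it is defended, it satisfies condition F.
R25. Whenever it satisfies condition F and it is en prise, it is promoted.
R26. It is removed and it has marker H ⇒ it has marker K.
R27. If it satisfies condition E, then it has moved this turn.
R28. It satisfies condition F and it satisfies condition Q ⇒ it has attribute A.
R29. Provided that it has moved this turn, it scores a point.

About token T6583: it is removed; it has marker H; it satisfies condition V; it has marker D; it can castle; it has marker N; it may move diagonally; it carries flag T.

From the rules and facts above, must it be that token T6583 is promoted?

By R7 (it may move diagonally): it carries flag G.
By R17 (it can castle): it is classified as M.
By R23 (it has marker H, it carries flag T): it is royal.
By R26 (it is removed, it has marker H): it has marker K.
By R5 (it is classified as M, it is removed): it has moved this turn.
By R6 (it carries flag G, it has marker N): it is defended.
By R11 (it has marker K, it is royal): it is blocked.
By R29 (it has moved this turn): it scores a point.
By R4 (it is blocked): it is en prise.
By R24 (it scores a point, it is defended): it satisfies condition F.
By R25 (it satisfies condition F, it is en prise): it is promoted.

Yes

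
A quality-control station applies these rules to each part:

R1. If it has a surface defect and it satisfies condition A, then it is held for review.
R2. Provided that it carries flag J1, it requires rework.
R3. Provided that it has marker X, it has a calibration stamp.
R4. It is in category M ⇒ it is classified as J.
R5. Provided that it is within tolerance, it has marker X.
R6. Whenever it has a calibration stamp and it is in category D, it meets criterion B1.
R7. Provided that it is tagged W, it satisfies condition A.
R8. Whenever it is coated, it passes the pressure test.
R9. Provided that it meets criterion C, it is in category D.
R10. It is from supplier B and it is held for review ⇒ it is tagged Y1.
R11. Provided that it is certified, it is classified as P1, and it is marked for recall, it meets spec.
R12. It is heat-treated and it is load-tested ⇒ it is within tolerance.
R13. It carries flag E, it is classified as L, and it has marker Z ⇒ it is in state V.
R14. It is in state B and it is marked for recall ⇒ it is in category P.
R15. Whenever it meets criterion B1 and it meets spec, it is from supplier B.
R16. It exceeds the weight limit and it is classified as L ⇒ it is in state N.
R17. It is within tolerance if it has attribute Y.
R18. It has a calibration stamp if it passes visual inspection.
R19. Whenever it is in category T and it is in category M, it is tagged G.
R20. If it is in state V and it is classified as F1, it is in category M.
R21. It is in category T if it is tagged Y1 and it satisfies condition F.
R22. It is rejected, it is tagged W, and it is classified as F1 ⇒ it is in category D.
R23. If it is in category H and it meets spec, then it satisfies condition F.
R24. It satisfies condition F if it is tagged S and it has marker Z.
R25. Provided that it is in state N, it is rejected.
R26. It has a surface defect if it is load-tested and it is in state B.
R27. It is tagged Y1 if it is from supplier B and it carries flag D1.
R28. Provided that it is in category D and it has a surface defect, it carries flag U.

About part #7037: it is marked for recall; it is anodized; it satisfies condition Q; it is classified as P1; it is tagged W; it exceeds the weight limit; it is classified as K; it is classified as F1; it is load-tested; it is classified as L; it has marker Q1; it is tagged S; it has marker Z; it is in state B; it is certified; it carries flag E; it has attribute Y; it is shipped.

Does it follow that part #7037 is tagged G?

Yes

By R7 (it is tagged W): it satisfies condition A.
By R11 (it is certified, it is classified as P1, it is marked for recall): it meets spec.
By R13 (it carries flag E, it is classified as L, it has marker Z): it is in state V.
By R16 (it exceeds the weight limit, it is classified as L): it is in state N.
By R17 (it has attribute Y): it is within tolerance.
By R20 (it is in state V, it is classified as F1): it is in category M.
By R24 (it is tagged S, it has marker Z): it satisfies condition F.
By R25 (it is in state N): it is rejected.
By R26 (it is load-tested, it is in state B): it has a surface defect.
By R1 (it has a surface defect, it satisfies condition A): it is held for review.
By R5 (it is within tolerance): it has marker X.
By R22 (it is rejected, it is tagged W, it is classified as F1): it is in category D.
By R3 (it has marker X): it has a calibration stamp.
By R6 (it has a calibration stamp, it is in category D): it meets criterion B1.
By R15 (it meets criterion B1, it meets spec): it is from supplier B.
By R10 (it is from supplier B, it is held for review): it is tagged Y1.
By R21 (it is tagged Y1, it satisfies condition F): it is in category T.
By R19 (it is in category T, it is in category M): it is tagged G.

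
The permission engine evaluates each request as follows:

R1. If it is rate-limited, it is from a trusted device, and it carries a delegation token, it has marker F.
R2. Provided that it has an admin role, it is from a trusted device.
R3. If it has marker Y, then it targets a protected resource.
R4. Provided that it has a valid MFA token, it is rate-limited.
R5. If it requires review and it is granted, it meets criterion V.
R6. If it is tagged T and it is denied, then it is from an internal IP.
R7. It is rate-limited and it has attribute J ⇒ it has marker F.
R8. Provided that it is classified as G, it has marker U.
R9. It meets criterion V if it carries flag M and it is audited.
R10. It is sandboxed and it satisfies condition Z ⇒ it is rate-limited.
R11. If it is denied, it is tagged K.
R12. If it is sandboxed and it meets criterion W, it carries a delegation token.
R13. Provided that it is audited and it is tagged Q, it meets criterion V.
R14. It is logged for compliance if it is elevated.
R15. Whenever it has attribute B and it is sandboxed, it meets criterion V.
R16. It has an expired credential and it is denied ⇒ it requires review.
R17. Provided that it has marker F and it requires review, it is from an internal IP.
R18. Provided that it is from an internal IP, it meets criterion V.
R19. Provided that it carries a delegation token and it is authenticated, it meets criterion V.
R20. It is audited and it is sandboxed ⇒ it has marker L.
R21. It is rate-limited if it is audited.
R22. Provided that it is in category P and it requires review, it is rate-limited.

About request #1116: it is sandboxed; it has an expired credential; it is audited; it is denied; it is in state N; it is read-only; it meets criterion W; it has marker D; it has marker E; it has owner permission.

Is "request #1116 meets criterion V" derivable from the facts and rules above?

Forward chaining from the given facts derives: is tagged K, carries a delegation token, requires review, has marker L, is rate-limited.
Rules concluding "it meets criterion V": R5 needs "it is granted"; R9 needs "it carries flag M"; R13 needs "it is tagged Q"; R15 needs "it has attribute B"; R18 needs "it is from an internal IP"; R19 needs "it is authenticated" — none of these are established.

No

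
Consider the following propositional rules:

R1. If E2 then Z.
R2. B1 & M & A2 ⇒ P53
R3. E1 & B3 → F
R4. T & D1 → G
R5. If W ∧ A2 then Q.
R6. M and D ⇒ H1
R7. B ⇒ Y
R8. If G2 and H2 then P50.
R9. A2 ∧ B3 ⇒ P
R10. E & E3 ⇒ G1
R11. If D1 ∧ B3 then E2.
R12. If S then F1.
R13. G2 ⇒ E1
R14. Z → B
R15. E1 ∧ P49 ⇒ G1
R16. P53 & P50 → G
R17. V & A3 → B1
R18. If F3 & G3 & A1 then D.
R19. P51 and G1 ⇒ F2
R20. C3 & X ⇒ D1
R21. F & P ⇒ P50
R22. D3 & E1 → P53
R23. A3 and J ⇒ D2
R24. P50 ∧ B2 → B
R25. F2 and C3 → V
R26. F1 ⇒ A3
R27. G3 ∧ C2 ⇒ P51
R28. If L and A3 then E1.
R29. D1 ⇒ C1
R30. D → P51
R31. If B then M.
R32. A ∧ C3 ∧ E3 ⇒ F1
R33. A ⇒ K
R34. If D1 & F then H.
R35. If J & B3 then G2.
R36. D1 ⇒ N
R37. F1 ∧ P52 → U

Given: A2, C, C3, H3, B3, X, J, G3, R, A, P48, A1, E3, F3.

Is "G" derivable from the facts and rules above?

No

Forward chaining from the given facts derives: P, D, D1, C1, P51, F1, K, G2, N, E2, E1, A3, Z, F, B, P50, D2, M, H, H1, Y.
Rules concluding G: R4 needs T; R16 needs P53 — none of these are established.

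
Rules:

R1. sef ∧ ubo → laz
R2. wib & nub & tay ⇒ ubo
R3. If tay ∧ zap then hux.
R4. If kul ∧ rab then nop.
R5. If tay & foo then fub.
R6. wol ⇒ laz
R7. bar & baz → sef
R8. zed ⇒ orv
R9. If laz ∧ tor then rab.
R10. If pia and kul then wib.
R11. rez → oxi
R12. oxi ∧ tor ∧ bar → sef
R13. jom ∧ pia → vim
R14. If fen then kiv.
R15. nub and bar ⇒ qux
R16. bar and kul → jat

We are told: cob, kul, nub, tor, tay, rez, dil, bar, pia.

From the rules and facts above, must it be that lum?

Forward chaining from the given facts derives: wib, oxi, sef, qux, jat, ubo, laz, rab, nop.
No rule has lum as its conclusion, and it is not among the given facts.

No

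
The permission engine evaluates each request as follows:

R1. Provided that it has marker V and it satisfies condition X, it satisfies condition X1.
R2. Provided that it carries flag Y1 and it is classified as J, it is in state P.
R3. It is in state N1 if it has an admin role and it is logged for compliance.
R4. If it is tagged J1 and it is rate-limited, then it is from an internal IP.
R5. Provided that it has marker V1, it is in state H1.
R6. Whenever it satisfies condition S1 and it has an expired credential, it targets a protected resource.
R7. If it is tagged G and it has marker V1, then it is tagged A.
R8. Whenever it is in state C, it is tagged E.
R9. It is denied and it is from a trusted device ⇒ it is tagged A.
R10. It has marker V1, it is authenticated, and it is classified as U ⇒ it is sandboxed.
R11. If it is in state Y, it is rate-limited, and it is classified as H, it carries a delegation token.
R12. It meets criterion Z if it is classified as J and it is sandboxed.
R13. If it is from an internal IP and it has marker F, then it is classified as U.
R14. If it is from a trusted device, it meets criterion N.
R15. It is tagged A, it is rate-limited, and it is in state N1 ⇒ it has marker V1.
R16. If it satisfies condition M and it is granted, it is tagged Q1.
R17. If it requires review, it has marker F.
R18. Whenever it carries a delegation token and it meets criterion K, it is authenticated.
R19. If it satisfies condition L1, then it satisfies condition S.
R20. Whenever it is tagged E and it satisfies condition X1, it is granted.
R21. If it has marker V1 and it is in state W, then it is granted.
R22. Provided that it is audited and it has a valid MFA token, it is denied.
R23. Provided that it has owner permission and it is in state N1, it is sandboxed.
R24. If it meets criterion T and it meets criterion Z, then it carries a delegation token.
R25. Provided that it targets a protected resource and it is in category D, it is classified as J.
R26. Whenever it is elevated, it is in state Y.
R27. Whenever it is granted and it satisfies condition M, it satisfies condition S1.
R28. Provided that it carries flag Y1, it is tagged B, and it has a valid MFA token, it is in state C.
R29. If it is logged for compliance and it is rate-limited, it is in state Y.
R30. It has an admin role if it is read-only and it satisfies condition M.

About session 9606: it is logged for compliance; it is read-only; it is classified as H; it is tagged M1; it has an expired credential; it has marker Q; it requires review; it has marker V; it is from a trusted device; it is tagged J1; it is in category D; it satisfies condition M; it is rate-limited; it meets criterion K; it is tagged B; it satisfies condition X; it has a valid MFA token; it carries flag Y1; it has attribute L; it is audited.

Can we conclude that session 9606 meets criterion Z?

Yes

By R1 (it has marker V, it satisfies condition X): it satisfies condition X1.
By R4 (it is tagged J1, it is rate-limited): it is from an internal IP.
By R17 (it requires review): it has marker F.
By R22 (it is audited, it has a valid MFA token): it is denied.
By R28 (it carries flag Y1, it is tagged B, it has a valid MFA token): it is in state C.
By R29 (it is logged for compliance, it is rate-limited): it is in state Y.
By R30 (it is read-only, it satisfies condition M): it has an admin role.
By R3 (it has an admin role, it is logged for compliance): it is in state N1.
By R8 (it is in state C): it is tagged E.
By R9 (it is denied, it is from a trusted device): it is tagged A.
By R11 (it is in state Y, it is rate-limited, it is classified as H): it carries a delegation token.
By R13 (it is from an internal IP, it has marker F): it is classified as U.
By R15 (it is tagged A, it is rate-limited, it is in state N1): it has marker V1.
By R18 (it carries a delegation token, it meets criterion K): it is authenticated.
By R20 (it is tagged E, it satisfies condition X1): it is granted.
By R27 (it is granted, it satisfies condition M): it satisfies condition S1.
By R6 (it satisfies condition S1, it has an expired credential): it targets a protected resource.
By R10 (it has marker V1, it is authenticated, it is classified as U): it is sandboxed.
By R25 (it targets a protected resource, it is in category D): it is classified as J.
By R12 (it is classified as J, it is sandboxed): it meets criterion Z.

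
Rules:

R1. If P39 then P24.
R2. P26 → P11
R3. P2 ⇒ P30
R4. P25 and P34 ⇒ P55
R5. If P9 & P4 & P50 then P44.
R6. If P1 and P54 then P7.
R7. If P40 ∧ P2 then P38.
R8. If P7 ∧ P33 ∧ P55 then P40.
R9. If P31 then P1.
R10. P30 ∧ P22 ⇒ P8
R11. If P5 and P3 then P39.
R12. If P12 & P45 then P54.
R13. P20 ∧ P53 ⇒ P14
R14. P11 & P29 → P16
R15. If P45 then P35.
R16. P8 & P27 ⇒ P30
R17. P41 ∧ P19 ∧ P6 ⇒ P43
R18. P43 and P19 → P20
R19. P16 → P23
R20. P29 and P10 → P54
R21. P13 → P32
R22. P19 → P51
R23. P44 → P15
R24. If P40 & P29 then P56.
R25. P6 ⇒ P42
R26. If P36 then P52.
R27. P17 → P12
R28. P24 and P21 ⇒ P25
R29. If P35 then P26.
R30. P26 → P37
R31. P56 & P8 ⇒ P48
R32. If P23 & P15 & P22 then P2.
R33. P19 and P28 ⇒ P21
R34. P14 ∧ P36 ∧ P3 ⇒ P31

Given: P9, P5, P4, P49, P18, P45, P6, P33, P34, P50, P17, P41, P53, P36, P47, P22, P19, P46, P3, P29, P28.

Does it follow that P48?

Yes

P44  (by R5: P9, P4, P50)
P39  (by R11: P5, P3)
P35  (by R15: P45)
P43  (by R17: P41, P19, P6)
P20  (by R18: P43, P19)
P15  (by R23: P44)
P12  (by R27: P17)
P26  (by R29: P35)
P21  (by R33: P19, P28)
P24  (by R1: P39)
P11  (by R2: P26)
P54  (by R12: P12, P45)
P14  (by R13: P20, P53)
P16  (by R14: P11, P29)
P23  (by R19: P16)
P25  (by R28: P24, P21)
P2  (by R32: P23, P15, P22)
P31  (by R34: P14, P36, P3)
P30  (by R3: P2)
P55  (by R4: P25, P34)
P1  (by R9: P31)
P8  (by R10: P30, P22)
P7  (by R6: P1, P54)
P40  (by R8: P7, P33, P55)
P56  (by R24: P40, P29)
P48  (by R31: P56, P8)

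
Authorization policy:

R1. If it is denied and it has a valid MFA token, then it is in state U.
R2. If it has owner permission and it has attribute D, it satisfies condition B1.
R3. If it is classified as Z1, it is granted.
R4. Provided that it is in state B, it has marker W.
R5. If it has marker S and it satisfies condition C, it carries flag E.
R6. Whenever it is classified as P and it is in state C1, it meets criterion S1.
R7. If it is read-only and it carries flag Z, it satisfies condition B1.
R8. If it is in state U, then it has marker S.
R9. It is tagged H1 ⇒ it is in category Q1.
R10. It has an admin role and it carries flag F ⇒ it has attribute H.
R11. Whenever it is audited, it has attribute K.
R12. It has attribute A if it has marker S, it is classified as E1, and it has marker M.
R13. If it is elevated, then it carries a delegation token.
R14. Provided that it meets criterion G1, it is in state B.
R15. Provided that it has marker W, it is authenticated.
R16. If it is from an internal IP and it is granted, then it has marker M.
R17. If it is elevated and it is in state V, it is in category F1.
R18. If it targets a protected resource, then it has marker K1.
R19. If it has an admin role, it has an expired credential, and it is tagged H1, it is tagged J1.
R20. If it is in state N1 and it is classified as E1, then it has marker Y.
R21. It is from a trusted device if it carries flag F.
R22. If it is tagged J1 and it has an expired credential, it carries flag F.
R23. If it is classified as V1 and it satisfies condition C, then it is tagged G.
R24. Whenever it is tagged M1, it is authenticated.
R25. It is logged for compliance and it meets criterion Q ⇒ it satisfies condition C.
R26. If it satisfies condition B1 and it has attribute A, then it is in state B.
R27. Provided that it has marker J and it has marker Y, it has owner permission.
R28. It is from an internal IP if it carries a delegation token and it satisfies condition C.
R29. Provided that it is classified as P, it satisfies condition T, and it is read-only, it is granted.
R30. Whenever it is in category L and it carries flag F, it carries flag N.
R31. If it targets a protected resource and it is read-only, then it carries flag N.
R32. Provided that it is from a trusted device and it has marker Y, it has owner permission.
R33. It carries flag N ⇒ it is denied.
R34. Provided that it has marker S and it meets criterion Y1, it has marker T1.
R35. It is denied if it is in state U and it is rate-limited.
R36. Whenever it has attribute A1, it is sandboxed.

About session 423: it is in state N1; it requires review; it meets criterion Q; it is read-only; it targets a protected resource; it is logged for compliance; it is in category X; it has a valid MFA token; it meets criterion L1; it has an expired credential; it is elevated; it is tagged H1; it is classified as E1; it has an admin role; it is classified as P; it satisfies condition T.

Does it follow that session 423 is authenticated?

Forward chaining from the given facts derives: is in category Q1, carries a delegation token, has marker K1, is tagged J1, has marker Y, carries flag F, satisfies condition C, is from an internal IP, is granted, carries flag N, is denied, is in state U, has marker S, has attribute H, has marker M, is from a trusted device, has owner permission, carries flag E, has attribute A.
Rules concluding "it is authenticated": R15 needs "it has marker W"; R24 needs "it is tagged M1" — none of these are established.

No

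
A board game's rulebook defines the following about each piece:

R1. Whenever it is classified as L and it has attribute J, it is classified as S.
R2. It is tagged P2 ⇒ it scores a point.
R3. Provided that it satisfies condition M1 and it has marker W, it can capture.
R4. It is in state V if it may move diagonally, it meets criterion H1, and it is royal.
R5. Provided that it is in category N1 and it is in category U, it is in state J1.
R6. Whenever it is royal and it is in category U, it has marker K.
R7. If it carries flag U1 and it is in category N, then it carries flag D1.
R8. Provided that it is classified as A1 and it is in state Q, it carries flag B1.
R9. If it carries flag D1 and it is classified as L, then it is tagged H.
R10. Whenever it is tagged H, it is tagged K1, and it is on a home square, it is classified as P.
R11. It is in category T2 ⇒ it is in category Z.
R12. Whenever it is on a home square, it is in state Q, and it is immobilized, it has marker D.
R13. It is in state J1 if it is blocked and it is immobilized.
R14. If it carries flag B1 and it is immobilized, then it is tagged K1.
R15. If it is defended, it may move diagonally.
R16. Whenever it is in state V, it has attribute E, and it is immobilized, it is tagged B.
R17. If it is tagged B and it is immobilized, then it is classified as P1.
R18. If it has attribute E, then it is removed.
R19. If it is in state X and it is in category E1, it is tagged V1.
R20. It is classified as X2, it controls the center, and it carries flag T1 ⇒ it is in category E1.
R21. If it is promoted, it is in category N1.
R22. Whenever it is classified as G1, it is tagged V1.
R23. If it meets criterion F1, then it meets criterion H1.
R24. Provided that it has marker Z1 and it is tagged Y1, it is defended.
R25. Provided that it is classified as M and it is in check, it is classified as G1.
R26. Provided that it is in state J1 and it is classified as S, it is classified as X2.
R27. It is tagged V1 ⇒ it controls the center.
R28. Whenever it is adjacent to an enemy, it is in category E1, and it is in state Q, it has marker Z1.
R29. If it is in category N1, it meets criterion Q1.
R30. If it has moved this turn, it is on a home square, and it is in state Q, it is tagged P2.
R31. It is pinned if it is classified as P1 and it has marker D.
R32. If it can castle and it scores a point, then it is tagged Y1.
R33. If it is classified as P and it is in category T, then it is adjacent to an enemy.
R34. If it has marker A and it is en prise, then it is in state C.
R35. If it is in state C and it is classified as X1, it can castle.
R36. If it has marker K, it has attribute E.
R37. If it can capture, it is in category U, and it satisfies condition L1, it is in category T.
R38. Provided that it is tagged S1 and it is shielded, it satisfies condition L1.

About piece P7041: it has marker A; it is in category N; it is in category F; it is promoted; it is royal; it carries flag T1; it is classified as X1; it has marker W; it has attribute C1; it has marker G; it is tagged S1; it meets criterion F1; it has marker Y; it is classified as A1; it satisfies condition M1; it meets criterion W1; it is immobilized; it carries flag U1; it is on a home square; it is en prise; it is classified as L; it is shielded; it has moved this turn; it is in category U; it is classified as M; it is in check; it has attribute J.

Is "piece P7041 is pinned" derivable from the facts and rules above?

No

Forward chaining from the given facts derives: is classified as S, can capture, has marker K, carries flag D1, is tagged H, is in category N1, meets criterion H1, is classified as G1, meets criterion Q1, is in state C, can castle, has attribute E, satisfies condition L1, is in state J1, is removed, is tagged V1, is classified as X2, controls the center, is in category T, is in category E1.
The only rule concluding "it is pinned" is R31, which needs "it is classified as P1"; that is never established.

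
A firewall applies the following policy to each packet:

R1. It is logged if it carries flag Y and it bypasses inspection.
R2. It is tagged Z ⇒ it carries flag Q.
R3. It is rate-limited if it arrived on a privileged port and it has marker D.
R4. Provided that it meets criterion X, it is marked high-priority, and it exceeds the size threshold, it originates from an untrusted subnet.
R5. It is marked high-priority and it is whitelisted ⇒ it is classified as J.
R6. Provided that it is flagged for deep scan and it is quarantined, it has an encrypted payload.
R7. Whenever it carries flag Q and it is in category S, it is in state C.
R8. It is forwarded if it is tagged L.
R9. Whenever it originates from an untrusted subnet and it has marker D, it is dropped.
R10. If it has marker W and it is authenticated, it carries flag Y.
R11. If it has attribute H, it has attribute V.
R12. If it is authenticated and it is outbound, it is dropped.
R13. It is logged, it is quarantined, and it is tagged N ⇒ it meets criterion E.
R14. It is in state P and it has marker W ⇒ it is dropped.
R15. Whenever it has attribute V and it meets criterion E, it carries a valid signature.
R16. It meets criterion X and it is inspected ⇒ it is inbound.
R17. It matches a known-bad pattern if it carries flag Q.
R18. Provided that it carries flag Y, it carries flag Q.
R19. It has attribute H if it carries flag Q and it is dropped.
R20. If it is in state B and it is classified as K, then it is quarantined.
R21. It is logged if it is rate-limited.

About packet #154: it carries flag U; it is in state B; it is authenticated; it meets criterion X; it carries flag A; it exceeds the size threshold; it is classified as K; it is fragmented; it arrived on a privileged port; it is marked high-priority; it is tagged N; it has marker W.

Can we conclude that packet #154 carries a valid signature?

Forward chaining from the given facts derives: originates from an untrusted subnet, carries flag Y, carries flag Q, is quarantined, matches a known-bad pattern.
The only rule concluding "it carries a valid signature" is R15, which needs "it has attribute V"; that is never established.

No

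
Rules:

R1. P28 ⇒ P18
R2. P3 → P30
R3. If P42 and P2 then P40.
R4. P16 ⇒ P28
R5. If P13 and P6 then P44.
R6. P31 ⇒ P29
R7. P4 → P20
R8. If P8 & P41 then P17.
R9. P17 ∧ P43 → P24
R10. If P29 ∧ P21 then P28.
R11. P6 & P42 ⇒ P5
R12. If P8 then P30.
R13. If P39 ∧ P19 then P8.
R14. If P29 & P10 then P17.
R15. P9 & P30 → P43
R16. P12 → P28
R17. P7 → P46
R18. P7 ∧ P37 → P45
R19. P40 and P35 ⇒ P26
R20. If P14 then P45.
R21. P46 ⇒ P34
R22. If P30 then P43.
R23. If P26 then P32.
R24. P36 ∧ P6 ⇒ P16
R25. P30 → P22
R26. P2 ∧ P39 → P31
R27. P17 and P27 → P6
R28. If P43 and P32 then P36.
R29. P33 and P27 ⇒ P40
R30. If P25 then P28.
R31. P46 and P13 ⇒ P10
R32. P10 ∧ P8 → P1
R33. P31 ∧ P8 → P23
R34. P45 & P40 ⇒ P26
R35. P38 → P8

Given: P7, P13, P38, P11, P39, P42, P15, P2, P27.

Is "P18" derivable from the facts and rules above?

No

Forward chaining from the given facts derives: P40, P46, P34, P31, P10, P8, P29, P30, P17, P43, P22, P6, P1, P23, P44, P24, P5.
The only rule concluding P18 is R1, which needs P28; that is never established.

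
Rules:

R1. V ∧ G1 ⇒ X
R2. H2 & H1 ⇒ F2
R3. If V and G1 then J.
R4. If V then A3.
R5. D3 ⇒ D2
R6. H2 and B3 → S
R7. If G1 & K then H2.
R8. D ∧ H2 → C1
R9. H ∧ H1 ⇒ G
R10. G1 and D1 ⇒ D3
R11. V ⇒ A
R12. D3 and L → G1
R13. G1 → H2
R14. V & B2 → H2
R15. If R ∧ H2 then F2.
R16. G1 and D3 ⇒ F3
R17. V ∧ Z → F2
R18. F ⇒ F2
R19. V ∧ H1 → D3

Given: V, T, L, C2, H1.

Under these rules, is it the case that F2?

Yes

D3  (by R19: V, H1)
G1  (by R12: D3, L)
H2  (by R13: G1)
F2  (by R2: H2, H1)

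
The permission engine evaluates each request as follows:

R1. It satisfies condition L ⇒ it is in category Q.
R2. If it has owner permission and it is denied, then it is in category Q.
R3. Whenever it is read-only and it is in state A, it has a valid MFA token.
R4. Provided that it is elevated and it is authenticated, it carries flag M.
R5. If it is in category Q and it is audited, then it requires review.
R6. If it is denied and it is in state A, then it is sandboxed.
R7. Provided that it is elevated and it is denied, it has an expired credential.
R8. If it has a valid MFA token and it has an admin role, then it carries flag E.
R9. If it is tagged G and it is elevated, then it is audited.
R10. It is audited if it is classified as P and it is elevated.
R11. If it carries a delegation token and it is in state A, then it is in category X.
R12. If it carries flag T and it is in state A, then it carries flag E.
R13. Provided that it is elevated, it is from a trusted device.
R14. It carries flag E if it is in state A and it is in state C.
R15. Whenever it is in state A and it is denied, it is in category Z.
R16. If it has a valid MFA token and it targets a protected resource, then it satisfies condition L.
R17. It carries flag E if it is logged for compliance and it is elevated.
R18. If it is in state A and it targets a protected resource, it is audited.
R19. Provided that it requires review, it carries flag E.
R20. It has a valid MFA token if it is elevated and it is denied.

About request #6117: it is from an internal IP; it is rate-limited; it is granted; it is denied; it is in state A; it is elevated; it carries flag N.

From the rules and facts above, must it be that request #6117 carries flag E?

No

Forward chaining from the given facts derives: is sandboxed, has an expired credential, is from a trusted device, is in category Z, has a valid MFA token.
Rules concluding "it carries flag E": R8 needs "it has an admin role"; R12 needs "it carries flag T"; R14 needs "it is in state C"; R17 needs "it is logged for compliance"; R19 needs "it requires review" — none of these are established.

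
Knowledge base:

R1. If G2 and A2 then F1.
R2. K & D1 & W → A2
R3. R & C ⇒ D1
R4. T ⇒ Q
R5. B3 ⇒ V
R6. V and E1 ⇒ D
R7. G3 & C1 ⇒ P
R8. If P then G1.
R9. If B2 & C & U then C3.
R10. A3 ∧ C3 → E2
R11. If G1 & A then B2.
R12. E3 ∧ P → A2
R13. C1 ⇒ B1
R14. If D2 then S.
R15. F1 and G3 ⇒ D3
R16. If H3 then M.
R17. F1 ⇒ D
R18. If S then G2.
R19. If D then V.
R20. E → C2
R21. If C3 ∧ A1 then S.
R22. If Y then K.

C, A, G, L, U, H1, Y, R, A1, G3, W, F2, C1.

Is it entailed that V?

D1  (by R3: R, C)
P  (by R7: G3, C1)
G1  (by R8: P)
B2  (by R11: G1, A)
K  (by R22: Y)
A2  (by R2: K, D1, W)
C3  (by R9: B2, C, U)
S  (by R21: C3, A1)
G2  (by R18: S)
F1  (by R1: G2, A2)
D  (by R17: F1)
V  (by R19: D)

Yes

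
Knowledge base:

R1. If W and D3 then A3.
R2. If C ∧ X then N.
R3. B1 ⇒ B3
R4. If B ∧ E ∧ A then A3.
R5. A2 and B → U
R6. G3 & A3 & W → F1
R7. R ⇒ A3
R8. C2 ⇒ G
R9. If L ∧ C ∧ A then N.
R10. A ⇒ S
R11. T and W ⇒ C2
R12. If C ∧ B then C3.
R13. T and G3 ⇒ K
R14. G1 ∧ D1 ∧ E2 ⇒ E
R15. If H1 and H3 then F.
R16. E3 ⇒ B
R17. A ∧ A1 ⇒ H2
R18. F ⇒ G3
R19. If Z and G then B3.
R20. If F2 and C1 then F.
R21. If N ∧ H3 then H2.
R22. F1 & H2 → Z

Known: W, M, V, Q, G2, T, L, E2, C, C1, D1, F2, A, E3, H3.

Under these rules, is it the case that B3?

Forward chaining from the given facts derives: N, S, C2, B, F, H2, G, C3, G3, K.
Rules concluding B3: R3 needs B1; R19 needs Z — none of these are established.

No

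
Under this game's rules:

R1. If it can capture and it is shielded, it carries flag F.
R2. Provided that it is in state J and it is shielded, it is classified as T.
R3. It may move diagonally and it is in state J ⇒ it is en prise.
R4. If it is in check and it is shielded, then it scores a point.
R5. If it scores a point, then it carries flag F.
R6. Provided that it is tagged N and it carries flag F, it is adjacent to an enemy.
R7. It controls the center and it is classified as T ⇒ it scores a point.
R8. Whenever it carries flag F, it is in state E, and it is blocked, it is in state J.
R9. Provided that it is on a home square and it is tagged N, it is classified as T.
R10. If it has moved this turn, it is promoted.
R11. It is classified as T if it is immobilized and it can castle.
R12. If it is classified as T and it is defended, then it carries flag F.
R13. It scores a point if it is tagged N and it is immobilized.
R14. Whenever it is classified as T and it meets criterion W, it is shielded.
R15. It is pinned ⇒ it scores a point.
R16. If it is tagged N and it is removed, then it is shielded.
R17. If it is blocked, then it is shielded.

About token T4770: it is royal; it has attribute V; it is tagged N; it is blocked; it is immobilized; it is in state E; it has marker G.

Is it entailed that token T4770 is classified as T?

By R13 (it is tagged N, it is immobilized): it scores a point.
By R17 (it is blocked): it is shielded.
By R5 (it scores a point): it carries flag F.
By R8 (it carries flag F, it is in state E, it is blocked): it is in state J.
By R2 (it is in state J, it is shielded): it is classified as T.

Yes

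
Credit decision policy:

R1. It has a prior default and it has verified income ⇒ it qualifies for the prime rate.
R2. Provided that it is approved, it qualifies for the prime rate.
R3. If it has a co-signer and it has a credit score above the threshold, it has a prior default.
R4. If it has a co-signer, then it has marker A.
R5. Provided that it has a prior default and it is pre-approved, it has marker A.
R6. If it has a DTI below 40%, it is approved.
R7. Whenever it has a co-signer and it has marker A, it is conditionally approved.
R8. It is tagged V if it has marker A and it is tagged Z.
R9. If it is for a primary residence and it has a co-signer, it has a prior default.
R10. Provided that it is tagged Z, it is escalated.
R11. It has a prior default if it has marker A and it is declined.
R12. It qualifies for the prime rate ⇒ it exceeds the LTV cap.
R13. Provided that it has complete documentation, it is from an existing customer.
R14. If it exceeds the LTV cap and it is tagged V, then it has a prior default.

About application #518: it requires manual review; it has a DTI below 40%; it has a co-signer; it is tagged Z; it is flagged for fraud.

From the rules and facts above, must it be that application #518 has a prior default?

By R4 (it has a co-signer): it has marker A.
By R6 (it has a DTI below 40%): it is approved.
By R8 (it has marker A, it is tagged Z): it is tagged V.
By R2 (it is approved): it qualifies for the prime rate.
By R12 (it qualifies for the prime rate): it exceeds the LTV cap.
By R14 (it exceeds the LTV cap, it is tagged V): it has a prior default.

Yes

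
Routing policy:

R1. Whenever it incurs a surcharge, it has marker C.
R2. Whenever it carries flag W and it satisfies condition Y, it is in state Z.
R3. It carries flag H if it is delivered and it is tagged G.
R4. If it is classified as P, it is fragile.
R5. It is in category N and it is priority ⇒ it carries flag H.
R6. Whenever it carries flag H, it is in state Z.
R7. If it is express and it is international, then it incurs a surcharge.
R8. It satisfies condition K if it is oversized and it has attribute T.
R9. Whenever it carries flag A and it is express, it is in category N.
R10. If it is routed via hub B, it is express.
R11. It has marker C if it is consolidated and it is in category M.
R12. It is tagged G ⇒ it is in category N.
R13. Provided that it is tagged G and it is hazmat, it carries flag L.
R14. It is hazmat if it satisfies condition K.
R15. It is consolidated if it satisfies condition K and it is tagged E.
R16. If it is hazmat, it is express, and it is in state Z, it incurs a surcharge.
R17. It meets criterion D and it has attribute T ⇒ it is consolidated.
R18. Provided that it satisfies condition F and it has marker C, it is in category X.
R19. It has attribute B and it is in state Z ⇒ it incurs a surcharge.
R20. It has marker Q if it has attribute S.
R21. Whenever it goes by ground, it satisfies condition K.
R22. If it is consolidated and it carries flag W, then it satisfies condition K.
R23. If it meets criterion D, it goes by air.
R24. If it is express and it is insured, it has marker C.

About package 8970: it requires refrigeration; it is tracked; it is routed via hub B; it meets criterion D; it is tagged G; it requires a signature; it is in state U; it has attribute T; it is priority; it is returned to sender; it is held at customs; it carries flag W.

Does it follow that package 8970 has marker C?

Yes

By R10 (it is routed via hub B): it is express.
By R12 (it is tagged G): it is in category N.
By R17 (it meets criterion D, it has attribute T): it is consolidated.
By R22 (it is consolidated, it carries flag W): it satisfies condition K.
By R5 (it is in category N, it is priority): it carries flag H.
By R6 (it carries flag H): it is in state Z.
By R14 (it satisfies condition K): it is hazmat.
By R16 (it is hazmat, it is express, it is in state Z): it incurs a surcharge.
By R1 (it incurs a surcharge): it has marker C.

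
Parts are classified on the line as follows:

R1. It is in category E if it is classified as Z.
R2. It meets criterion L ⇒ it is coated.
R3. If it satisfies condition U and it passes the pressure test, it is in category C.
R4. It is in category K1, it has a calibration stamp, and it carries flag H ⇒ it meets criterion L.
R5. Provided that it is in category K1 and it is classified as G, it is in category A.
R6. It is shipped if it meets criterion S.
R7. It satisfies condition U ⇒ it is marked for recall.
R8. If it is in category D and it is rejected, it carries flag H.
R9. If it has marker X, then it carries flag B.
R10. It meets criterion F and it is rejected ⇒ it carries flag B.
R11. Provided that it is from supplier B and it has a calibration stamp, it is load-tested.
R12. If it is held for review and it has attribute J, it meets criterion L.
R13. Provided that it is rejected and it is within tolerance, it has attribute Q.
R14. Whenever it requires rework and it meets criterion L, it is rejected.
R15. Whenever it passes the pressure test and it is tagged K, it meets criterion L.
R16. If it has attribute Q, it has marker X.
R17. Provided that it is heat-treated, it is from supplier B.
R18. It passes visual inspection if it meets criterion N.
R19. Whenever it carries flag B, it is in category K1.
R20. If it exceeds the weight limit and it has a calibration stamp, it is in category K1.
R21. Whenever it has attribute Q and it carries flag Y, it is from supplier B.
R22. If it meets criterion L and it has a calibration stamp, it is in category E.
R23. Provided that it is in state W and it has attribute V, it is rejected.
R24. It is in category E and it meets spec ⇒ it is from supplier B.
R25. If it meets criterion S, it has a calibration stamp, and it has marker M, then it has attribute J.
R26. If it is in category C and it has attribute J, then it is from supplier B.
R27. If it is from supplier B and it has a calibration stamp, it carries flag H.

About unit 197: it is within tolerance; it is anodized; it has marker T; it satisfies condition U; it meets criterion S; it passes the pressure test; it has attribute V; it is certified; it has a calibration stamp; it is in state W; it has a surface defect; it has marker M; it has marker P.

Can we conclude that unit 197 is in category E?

Yes

By R3 (it satisfies condition U, it passes the pressure test): it is in category C.
By R23 (it is in state W, it has attribute V): it is rejected.
By R25 (it meets criterion S, it has a calibration stamp, it has marker M): it has attribute J.
By R26 (it is in category C, it has attribute J): it is from supplier B.
By R27 (it is from supplier B, it has a calibration stamp): it carries flag H.
By R13 (it is rejected, it is within tolerance): it has attribute Q.
By R16 (it has attribute Q): it has marker X.
By R9 (it has marker X): it carries flag B.
By R19 (it carries flag B): it is in category K1.
By R4 (it is in category K1, it has a calibration stamp, it carries flag H): it meets criterion L.
By R22 (it meets criterion L, it has a calibration stamp): it is in category E.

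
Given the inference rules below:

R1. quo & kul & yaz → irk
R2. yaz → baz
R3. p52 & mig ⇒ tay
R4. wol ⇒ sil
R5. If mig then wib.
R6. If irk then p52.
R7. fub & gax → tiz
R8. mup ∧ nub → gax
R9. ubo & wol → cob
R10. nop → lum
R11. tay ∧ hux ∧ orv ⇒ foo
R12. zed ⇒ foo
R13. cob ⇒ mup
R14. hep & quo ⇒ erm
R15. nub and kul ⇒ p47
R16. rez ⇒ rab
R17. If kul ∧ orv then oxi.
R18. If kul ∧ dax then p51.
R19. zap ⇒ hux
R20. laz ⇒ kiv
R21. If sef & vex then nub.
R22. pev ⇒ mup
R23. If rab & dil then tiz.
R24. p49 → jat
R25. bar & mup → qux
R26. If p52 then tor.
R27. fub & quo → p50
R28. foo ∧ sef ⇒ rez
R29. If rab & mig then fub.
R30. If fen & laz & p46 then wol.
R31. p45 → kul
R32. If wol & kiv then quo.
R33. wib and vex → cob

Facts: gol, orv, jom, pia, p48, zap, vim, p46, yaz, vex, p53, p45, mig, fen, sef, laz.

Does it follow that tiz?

wib  (by R5: mig)
hux  (by R19: zap)
kiv  (by R20: laz)
nub  (by R21: sef, vex)
wol  (by R30: fen, laz, p46)
kul  (by R31: p45)
quo  (by R32: wol, kiv)
cob  (by R33: wib, vex)
irk  (by R1: quo, kul, yaz)
p52  (by R6: irk)
mup  (by R13: cob)
tay  (by R3: p52, mig)
gax  (by R8: mup, nub)
foo  (by R11: tay, hux, orv)
rez  (by R28: foo, sef)
rab  (by R16: rez)
fub  (by R29: rab, mig)
tiz  (by R7: fub, gax)

Yes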